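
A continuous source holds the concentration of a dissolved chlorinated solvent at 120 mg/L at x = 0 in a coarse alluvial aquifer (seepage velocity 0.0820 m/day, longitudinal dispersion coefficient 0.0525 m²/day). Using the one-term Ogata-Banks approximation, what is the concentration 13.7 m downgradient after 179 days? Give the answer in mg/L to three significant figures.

70.7 mg/L

For a continuous step input, C/C₀ ≈ ½·erfc((x−vt)/(2√(Dt))).
vt = 0.0820 × 179 = 14.678 m and 2√(Dt) = 2√(0.0525 × 179) = 6.131 m.
Argument (x−vt)/(2√(Dt)) = (13.7 − 14.678)/6.131 = -0.1595; ½·erfc(-0.1595) = 0.5892.
C = 120 × 0.5892 = 70.7 mg/L.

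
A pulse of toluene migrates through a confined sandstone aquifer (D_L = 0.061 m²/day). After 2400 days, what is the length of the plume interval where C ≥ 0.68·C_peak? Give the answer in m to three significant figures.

30.1 m

The plume is Gaussian with σ = √(2Dt) = √(2 × 0.061 × 2400) = 17.11 m.
C/C_peak = exp(−Δx²/(2σ²)) = 0.68 ⇒ Δx = σ·√(−2 ln 0.68) = 17.11 × 0.8783 = 15.03 m.
Width = 2Δx = 30.1 m.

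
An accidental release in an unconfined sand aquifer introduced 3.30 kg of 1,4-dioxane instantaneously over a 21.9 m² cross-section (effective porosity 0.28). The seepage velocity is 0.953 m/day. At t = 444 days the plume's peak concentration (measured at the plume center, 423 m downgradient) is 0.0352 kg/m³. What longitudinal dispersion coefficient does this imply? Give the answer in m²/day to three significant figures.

At the plume center C_max = M/(n_e·A·√(4πDt)), so D = M²/(4πt·(n_e·A·C_max)²).
n_e·A·C_max = 0.28 × 21.9 × 0.0352 = 0.2158 kg/m.
D = 3.30²/(4π × 444 × 0.2158²) = 0.0419 m²/day.

0.0419 m²/day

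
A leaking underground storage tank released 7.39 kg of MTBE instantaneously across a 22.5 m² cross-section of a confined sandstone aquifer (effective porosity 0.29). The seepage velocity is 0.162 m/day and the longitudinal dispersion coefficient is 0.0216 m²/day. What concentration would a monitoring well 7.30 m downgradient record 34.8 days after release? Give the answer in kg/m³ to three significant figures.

0.147 kg/m³

For an instantaneous plane source, C(x,t) = M/(n_e·A·√(4πDt)) · exp(−(x−vt)²/(4Dt)), with n_e·A the pore (flow) area.
Plume center vt = 0.162 × 34.8 = 5.6376 m, so the well at 7.30 m is 1.6624 m downgradient of the peak.
√(4πDt) = 3.073 m, giving peak height M/(n_e·A·√(4πDt)) = 7.39/(0.29 × 22.5 × 3.073) = 0.3686 kg/m³.
(x−vt)²/(4Dt) = (1.6624)²/(4 × 0.0216 × 34.8) = 0.9191; exp(−0.9191) = 0.3989.
C = 0.3686 × 0.3989 = 0.147 kg/m³.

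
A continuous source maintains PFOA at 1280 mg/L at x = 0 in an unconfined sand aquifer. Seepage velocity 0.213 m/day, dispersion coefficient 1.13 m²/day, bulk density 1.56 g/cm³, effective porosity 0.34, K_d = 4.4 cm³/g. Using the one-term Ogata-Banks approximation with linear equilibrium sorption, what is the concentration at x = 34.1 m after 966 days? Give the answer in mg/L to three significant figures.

10.4 mg/L

Retardation factor R = 1 + ρ_b·K_d/n = 1 + 1.56 × 4.4/0.34 = 21.19.
Sorption retards both mechanisms: v_R = v/R = 0.01005 m/day, D_R = D/R = 0.05333 m²/day.
v_R·t = 0.01005 × 966 = 9.7083 m; 2√(D_R t) = 14.36 m; argument = (34.1 − 9.7083)/14.36 = 1.699.
C = C₀ × ½·erfc(1.699) = 1280 × 0.008136 = 10.4 mg/L.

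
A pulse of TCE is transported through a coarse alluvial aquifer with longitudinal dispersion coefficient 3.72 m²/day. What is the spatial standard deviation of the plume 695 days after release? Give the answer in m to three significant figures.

71.9 m

Dispersive spreading gives a Gaussian with σ² = 2Dt; advection only shifts the center.
σ = √(2 × 3.72 × 695) = 71.9 m.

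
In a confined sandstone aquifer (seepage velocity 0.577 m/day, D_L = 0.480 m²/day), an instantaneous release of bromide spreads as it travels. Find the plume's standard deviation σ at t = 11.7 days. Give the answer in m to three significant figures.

3.35 m

Dispersive spreading gives a Gaussian with σ² = 2Dt; advection only shifts the center.
σ = √(2 × 0.480 × 11.7) = 3.35 m.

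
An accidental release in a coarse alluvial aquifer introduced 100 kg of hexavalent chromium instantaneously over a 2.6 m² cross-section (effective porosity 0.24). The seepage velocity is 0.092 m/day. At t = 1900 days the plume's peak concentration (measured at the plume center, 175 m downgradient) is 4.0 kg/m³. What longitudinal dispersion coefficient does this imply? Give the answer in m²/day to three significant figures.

0.0672 m²/day

At the plume center C_max = M/(n_e·A·√(4πDt)), so D = M²/(4πt·(n_e·A·C_max)²).
n_e·A·C_max = 0.24 × 2.6 × 4.0 = 2.496 kg/m.
D = 100²/(4π × 1900 × 2.496²) = 0.0672 m²/day.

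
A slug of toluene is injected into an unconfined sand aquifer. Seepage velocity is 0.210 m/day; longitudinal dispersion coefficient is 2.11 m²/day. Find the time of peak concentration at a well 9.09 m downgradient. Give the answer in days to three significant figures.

For the 1D instantaneous-source solution, setting ∂C/∂t = 0 at fixed x gives v²t² + 2Dt − x² = 0, so t = (√(D² + v²x²) − D)/v².
√(D² + v²x²) = √(2.11² + 0.210² × 9.09²) = 2.845; v² = 0.0441.
t = (2.845 − 2.11)/0.0441 = 16.7 days (vs. the pure-advection estimate x/v = 43.3 d).

16.7 days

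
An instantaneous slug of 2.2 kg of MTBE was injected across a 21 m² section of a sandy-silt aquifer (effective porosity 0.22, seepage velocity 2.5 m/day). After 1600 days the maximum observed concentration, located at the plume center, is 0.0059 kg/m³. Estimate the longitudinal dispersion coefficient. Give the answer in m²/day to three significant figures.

0.324 m²/day

At the plume center C_max = M/(n_e·A·√(4πDt)), so D = M²/(4πt·(n_e·A·C_max)²).
n_e·A·C_max = 0.22 × 21 × 0.0059 = 0.02726 kg/m.
D = 2.2²/(4π × 1600 × 0.02726²) = 0.324 m²/day.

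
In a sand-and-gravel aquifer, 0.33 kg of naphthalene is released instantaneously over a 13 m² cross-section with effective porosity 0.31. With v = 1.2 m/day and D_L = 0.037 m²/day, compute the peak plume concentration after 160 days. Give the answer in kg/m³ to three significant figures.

The peak of an instantaneous 1D plume sits at x = vt; there the Gaussian factor is 1 and C_max = M/(n_e·A·√(4πDt)), where n_e·A is the pore area the mass is dissolved in.
√(4πDt) = √(4π × 0.037 × 160) = 8.625 m, so C_max = 0.33/(0.31 × 13 × 8.625) = 0.00949 kg/m³.

0.00949 kg/m³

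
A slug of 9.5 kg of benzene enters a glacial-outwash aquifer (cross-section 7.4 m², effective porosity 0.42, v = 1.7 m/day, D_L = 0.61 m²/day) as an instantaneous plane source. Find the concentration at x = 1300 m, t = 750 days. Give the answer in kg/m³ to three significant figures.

For an instantaneous plane source, C(x,t) = M/(n_e·A·√(4πDt)) · exp(−(x−vt)²/(4Dt)), with n_e·A the pore (flow) area.
Plume center vt = 1.7 × 750 = 1275 m, so the well at 1300 m is 25 m downgradient of the peak.
√(4πDt) = 75.82 m, giving peak height M/(n_e·A·√(4πDt)) = 9.5/(0.42 × 7.4 × 75.82) = 0.04031 kg/m³.
(x−vt)²/(4Dt) = (25)²/(4 × 0.61 × 750) = 0.3415; exp(−0.3415) = 0.7107.
C = 0.04031 × 0.7107 = 0.0286 kg/m³.

0.0286 kg/m³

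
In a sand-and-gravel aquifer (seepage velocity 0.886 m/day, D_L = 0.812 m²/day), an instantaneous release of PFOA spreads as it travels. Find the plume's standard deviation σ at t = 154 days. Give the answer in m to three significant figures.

15.8 m

Dispersive spreading gives a Gaussian with σ² = 2Dt; advection only shifts the center.
σ = √(2 × 0.812 × 154) = 15.8 m.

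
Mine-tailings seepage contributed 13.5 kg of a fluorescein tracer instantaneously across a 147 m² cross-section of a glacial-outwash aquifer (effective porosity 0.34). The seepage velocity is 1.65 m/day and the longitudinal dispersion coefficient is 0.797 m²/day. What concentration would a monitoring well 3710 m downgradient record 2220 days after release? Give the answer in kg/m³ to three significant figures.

For an instantaneous plane source, C(x,t) = M/(n_e·A·√(4πDt)) · exp(−(x−vt)²/(4Dt)), with n_e·A the pore (flow) area.
Plume center vt = 1.65 × 2220 = 3663 m, so the well at 3710 m is 47 m downgradient of the peak.
√(4πDt) = 149.1 m, giving peak height M/(n_e·A·√(4πDt)) = 13.5/(0.34 × 147 × 149.1) = 0.001812 kg/m³.
(x−vt)²/(4Dt) = (47)²/(4 × 0.797 × 2220) = 0.3121; exp(−0.3121) = 0.7319.
C = 0.001812 × 0.7319 = 0.00133 kg/m³.

0.00133 kg/m³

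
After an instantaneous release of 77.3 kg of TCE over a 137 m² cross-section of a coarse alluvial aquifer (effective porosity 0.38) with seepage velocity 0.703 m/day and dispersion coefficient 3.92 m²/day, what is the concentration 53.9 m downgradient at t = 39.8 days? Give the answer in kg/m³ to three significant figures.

0.0114 kg/m³

For an instantaneous plane source, C(x,t) = M/(n_e·A·√(4πDt)) · exp(−(x−vt)²/(4Dt)), with n_e·A the pore (flow) area.
Plume center vt = 0.703 × 39.8 = 27.9794 m, so the well at 53.9 m is 25.9206 m downgradient of the peak.
√(4πDt) = 44.28 m, giving peak height M/(n_e·A·√(4πDt)) = 77.3/(0.38 × 137 × 44.28) = 0.03353 kg/m³.
(x−vt)²/(4Dt) = (25.9206)²/(4 × 3.92 × 39.8) = 1.077; exp(−1.077) = 0.3406.
C = 0.03353 × 0.3406 = 0.0114 kg/m³.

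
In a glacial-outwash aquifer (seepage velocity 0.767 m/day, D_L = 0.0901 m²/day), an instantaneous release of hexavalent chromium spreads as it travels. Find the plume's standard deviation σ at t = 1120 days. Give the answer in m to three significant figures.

Dispersive spreading gives a Gaussian with σ² = 2Dt; advection only shifts the center.
σ = √(2 × 0.0901 × 1120) = 14.2 m.

14.2 m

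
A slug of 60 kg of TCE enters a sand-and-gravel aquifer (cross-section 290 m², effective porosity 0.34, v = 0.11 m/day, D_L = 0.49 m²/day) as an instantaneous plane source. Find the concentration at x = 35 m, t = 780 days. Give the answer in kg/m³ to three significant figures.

For an instantaneous plane source, C(x,t) = M/(n_e·A·√(4πDt)) · exp(−(x−vt)²/(4Dt)), with n_e·A the pore (flow) area.
Plume center vt = 0.11 × 780 = 85.8 m, so the well at 35 m is 50.8 m upgradient of the peak.
√(4πDt) = 69.30 m, giving peak height M/(n_e·A·√(4πDt)) = 60/(0.34 × 290 × 69.30) = 0.008781 kg/m³.
(x−vt)²/(4Dt) = (-50.8)²/(4 × 0.49 × 780) = 1.688; exp(−1.688) = 0.1849.
C = 0.008781 × 0.1849 = 0.00162 kg/m³.

0.00162 kg/m³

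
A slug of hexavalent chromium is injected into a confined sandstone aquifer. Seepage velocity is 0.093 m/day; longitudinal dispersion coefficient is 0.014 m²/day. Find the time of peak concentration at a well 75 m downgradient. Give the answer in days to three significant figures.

805 days

For the 1D instantaneous-source solution, setting ∂C/∂t = 0 at fixed x gives v²t² + 2Dt − x² = 0, so t = (√(D² + v²x²) − D)/v².
√(D² + v²x²) = √(0.014² + 0.093² × 75²) = 6.975; v² = 0.008649.
t = (6.975 − 0.014)/0.008649 = 805 days (vs. the pure-advection estimate x/v = 806 d).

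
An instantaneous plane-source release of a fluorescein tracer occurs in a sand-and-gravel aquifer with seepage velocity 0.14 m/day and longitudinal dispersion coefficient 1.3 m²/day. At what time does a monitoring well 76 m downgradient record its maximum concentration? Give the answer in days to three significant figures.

For the 1D instantaneous-source solution, setting ∂C/∂t = 0 at fixed x gives v²t² + 2Dt − x² = 0, so t = (√(D² + v²x²) − D)/v².
√(D² + v²x²) = √(1.3² + 0.14² × 76²) = 10.72; v² = 0.0196.
t = (10.72 − 1.3)/0.0196 = 481 days (vs. the pure-advection estimate x/v = 543 d).

481 days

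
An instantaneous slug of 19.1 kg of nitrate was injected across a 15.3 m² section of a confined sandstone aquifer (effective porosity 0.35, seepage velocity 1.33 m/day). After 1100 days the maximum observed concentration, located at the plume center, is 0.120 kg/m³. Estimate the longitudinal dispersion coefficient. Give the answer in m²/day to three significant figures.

0.0639 m²/day

At the plume center C_max = M/(n_e·A·√(4πDt)), so D = M²/(4πt·(n_e·A·C_max)²).
n_e·A·C_max = 0.35 × 15.3 × 0.120 = 0.6426 kg/m.
D = 19.1²/(4π × 1100 × 0.6426²) = 0.0639 m²/day.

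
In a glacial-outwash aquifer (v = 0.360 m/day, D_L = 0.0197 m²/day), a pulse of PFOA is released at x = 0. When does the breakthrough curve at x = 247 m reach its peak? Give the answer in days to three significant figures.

686 days

For the 1D instantaneous-source solution, setting ∂C/∂t = 0 at fixed x gives v²t² + 2Dt − x² = 0, so t = (√(D² + v²x²) − D)/v².
√(D² + v²x²) = √(0.0197² + 0.360² × 247²) = 88.92; v² = 0.1296.
t = (88.92 − 0.0197)/0.1296 = 686 days (vs. the pure-advection estimate x/v = 686 d).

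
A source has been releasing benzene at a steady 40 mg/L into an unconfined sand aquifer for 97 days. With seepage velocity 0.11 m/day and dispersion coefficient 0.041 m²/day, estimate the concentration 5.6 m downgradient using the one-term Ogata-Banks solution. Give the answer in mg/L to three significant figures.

For a continuous step input, C/C₀ ≈ ½·erfc((x−vt)/(2√(Dt))).
vt = 0.11 × 97 = 10.67 m and 2√(Dt) = 2√(0.041 × 97) = 3.988 m.
Argument (x−vt)/(2√(Dt)) = (5.6 − 10.67)/3.988 = -1.271; ½·erfc(-1.271) = 0.9639.
C = 40 × 0.9639 = 38.6 mg/L.

38.6 mg/L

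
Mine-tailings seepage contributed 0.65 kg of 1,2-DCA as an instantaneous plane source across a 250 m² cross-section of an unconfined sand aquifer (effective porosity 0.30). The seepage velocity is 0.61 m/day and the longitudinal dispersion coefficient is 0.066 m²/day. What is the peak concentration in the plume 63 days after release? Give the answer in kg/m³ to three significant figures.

The peak of an instantaneous 1D plume sits at x = vt; there the Gaussian factor is 1 and C_max = M/(n_e·A·√(4πDt)), where n_e·A is the pore area the mass is dissolved in.
√(4πDt) = √(4π × 0.066 × 63) = 7.228 m, so C_max = 0.65/(0.30 × 250 × 7.228) = 0.00120 kg/m³.

0.00120 kg/m³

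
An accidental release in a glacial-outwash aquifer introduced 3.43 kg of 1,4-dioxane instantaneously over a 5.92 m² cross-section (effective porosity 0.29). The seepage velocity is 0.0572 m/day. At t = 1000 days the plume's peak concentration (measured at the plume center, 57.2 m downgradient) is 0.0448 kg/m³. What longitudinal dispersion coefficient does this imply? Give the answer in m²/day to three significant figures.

At the plume center C_max = M/(n_e·A·√(4πDt)), so D = M²/(4πt·(n_e·A·C_max)²).
n_e·A·C_max = 0.29 × 5.92 × 0.0448 = 0.07691 kg/m.
D = 3.43²/(4π × 1000 × 0.07691²) = 0.158 m²/day.

0.158 m²/day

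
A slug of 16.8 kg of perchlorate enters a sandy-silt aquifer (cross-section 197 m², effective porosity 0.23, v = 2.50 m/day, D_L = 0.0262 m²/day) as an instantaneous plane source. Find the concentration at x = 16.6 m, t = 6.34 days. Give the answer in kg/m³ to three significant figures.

0.110 kg/m³

For an instantaneous plane source, C(x,t) = M/(n_e·A·√(4πDt)) · exp(−(x−vt)²/(4Dt)), with n_e·A the pore (flow) area.
Plume center vt = 2.50 × 6.34 = 15.85 m, so the well at 16.6 m is 0.75 m downgradient of the peak.
√(4πDt) = 1.445 m, giving peak height M/(n_e·A·√(4πDt)) = 16.8/(0.23 × 197 × 1.445) = 0.2566 kg/m³.
(x−vt)²/(4Dt) = (0.75)²/(4 × 0.0262 × 6.34) = 0.8466; exp(−0.8466) = 0.4289.
C = 0.2566 × 0.4289 = 0.110 kg/m³.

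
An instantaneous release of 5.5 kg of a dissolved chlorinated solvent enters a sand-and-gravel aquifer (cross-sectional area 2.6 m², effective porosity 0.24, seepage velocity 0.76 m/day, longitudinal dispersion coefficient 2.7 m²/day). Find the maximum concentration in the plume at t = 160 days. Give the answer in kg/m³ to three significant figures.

The peak of an instantaneous 1D plume sits at x = vt; there the Gaussian factor is 1 and C_max = M/(n_e·A·√(4πDt)), where n_e·A is the pore area the mass is dissolved in.
√(4πDt) = √(4π × 2.7 × 160) = 73.68 m, so C_max = 5.5/(0.24 × 2.6 × 73.68) = 0.120 kg/m³.

0.120 kg/m³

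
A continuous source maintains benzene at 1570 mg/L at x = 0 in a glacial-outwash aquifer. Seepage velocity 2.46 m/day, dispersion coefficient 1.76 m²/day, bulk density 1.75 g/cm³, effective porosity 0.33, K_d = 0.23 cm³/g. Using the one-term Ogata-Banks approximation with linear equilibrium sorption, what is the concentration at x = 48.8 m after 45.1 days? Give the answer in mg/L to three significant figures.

872 mg/L

Retardation factor R = 1 + ρ_b·K_d/n = 1 + 1.75 × 0.23/0.33 = 2.220.
Sorption retards both mechanisms: v_R = v/R = 1.108 m/day, D_R = D/R = 0.7928 m²/day.
v_R·t = 1.108 × 45.1 = 49.9708 m; 2√(D_R t) = 11.96 m; argument = (48.8 − 49.9708)/11.96 = -0.09789.
C = C₀ × ½·erfc(-0.09789) = 1570 × 0.5551 = 872 mg/L.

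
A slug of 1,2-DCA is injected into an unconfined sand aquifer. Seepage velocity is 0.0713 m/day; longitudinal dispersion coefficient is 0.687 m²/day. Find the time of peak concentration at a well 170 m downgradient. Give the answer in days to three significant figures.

For the 1D instantaneous-source solution, setting ∂C/∂t = 0 at fixed x gives v²t² + 2Dt − x² = 0, so t = (√(D² + v²x²) − D)/v².
√(D² + v²x²) = √(0.687² + 0.0713² × 170²) = 12.14; v² = 0.00508369.
t = (12.14 − 0.687)/0.00508369 = 2250 days (vs. the pure-advection estimate x/v = 2380 d).

2250 days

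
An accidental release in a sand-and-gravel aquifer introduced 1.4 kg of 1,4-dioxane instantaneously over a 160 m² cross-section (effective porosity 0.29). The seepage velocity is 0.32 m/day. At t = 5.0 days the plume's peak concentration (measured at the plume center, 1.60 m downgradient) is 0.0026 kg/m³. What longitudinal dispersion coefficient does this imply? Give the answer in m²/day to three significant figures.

2.14 m²/day

At the plume center C_max = M/(n_e·A·√(4πDt)), so D = M²/(4πt·(n_e·A·C_max)²).
n_e·A·C_max = 0.29 × 160 × 0.0026 = 0.1206 kg/m.
D = 1.4²/(4π × 5.0 × 0.1206²) = 2.14 m²/day.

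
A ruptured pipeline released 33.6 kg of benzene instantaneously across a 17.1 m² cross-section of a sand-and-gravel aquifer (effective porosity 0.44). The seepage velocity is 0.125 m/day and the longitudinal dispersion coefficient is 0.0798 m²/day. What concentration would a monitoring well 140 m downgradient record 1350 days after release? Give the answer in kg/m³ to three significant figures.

0.0178 kg/m³

For an instantaneous plane source, C(x,t) = M/(n_e·A·√(4πDt)) · exp(−(x−vt)²/(4Dt)), with n_e·A the pore (flow) area.
Plume center vt = 0.125 × 1350 = 168.75 m, so the well at 140 m is 28.75 m upgradient of the peak.
√(4πDt) = 36.79 m, giving peak height M/(n_e·A·√(4πDt)) = 33.6/(0.44 × 17.1 × 36.79) = 0.1214 kg/m³.
(x−vt)²/(4Dt) = (-28.75)²/(4 × 0.0798 × 1350) = 1.918; exp(−1.918) = 0.1469.
C = 0.1214 × 0.1469 = 0.0178 kg/m³.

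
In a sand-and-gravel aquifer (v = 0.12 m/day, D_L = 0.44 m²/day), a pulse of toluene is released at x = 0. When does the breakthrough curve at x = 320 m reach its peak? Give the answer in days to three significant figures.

For the 1D instantaneous-source solution, setting ∂C/∂t = 0 at fixed x gives v²t² + 2Dt − x² = 0, so t = (√(D² + v²x²) − D)/v².
√(D² + v²x²) = √(0.44² + 0.12² × 320²) = 38.40; v² = 0.0144.
t = (38.40 − 0.44)/0.0144 = 2640 days (vs. the pure-advection estimate x/v = 2670 d).

2640 days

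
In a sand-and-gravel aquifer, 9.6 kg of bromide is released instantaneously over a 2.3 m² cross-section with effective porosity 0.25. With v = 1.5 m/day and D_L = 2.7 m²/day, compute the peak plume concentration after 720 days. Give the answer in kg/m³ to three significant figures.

The peak of an instantaneous 1D plume sits at x = vt; there the Gaussian factor is 1 and C_max = M/(n_e·A·√(4πDt)), where n_e·A is the pore area the mass is dissolved in.
√(4πDt) = √(4π × 2.7 × 720) = 156.3 m, so C_max = 9.6/(0.25 × 2.3 × 156.3) = 0.107 kg/m³.

0.107 kg/m³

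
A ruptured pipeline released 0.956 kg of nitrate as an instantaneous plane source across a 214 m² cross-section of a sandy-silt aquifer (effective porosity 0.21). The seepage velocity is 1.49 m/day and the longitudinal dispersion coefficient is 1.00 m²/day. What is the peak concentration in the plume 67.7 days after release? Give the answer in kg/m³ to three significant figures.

The peak of an instantaneous 1D plume sits at x = vt; there the Gaussian factor is 1 and C_max = M/(n_e·A·√(4πDt)), where n_e·A is the pore area the mass is dissolved in.
√(4πDt) = √(4π × 1.00 × 67.7) = 29.17 m, so C_max = 0.956/(0.21 × 214 × 29.17) = 0.000729 kg/m³.

0.000729 kg/m³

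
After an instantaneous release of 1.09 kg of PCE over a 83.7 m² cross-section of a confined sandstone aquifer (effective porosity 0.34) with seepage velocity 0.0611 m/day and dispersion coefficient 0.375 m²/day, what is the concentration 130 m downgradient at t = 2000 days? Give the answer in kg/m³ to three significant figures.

For an instantaneous plane source, C(x,t) = M/(n_e·A·√(4πDt)) · exp(−(x−vt)²/(4Dt)), with n_e·A the pore (flow) area.
Plume center vt = 0.0611 × 2000 = 122.2 m, so the well at 130 m is 7.8 m downgradient of the peak.
√(4πDt) = 97.08 m, giving peak height M/(n_e·A·√(4πDt)) = 1.09/(0.34 × 83.7 × 97.08) = 0.0003945 kg/m³.
(x−vt)²/(4Dt) = (7.8)²/(4 × 0.375 × 2000) = 0.02028; exp(−0.02028) = 0.9799.
C = 0.0003945 × 0.9799 = 0.000387 kg/m³.

0.000387 kg/m³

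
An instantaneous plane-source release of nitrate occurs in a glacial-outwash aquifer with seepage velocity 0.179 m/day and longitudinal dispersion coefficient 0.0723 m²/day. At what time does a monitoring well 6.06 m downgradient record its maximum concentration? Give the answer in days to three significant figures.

31.7 days

For the 1D instantaneous-source solution, setting ∂C/∂t = 0 at fixed x gives v²t² + 2Dt − x² = 0, so t = (√(D² + v²x²) − D)/v².
√(D² + v²x²) = √(0.0723² + 0.179² × 6.06²) = 1.087; v² = 0.032041.
t = (1.087 − 0.0723)/0.032041 = 31.7 days (vs. the pure-advection estimate x/v = 33.9 d).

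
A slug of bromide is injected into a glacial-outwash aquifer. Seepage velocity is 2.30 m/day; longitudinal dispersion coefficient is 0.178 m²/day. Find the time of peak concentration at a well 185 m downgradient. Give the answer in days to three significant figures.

For the 1D instantaneous-source solution, setting ∂C/∂t = 0 at fixed x gives v²t² + 2Dt − x² = 0, so t = (√(D² + v²x²) − D)/v².
√(D² + v²x²) = √(0.178² + 2.30² × 185²) = 425.5; v² = 5.29.
t = (425.5 − 0.178)/5.29 = 80.4 days (vs. the pure-advection estimate x/v = 80.4 d).

80.4 days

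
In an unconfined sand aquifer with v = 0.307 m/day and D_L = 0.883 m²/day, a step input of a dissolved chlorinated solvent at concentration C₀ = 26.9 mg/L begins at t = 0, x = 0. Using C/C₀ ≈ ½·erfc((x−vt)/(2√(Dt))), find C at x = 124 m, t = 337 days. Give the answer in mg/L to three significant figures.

5.38 mg/L

For a continuous step input, C/C₀ ≈ ½·erfc((x−vt)/(2√(Dt))).
vt = 0.307 × 337 = 103.459 m and 2√(Dt) = 2√(0.883 × 337) = 34.50 m.
Argument (x−vt)/(2√(Dt)) = (124 − 103.459)/34.50 = 0.5954; ½·erfc(0.5954) = 0.1999.
C = 26.9 × 0.1999 = 5.38 mg/L.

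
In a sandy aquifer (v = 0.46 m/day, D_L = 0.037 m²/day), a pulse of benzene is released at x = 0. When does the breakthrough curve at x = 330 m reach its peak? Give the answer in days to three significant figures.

717 days

For the 1D instantaneous-source solution, setting ∂C/∂t = 0 at fixed x gives v²t² + 2Dt − x² = 0, so t = (√(D² + v²x²) − D)/v².
√(D² + v²x²) = √(0.037² + 0.46² × 330²) = 151.8; v² = 0.2116.
t = (151.8 − 0.037)/0.2116 = 717 days (vs. the pure-advection estimate x/v = 717 d).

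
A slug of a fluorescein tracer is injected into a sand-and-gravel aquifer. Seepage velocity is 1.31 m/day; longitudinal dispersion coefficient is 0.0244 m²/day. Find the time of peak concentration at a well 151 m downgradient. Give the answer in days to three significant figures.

For the 1D instantaneous-source solution, setting ∂C/∂t = 0 at fixed x gives v²t² + 2Dt − x² = 0, so t = (√(D² + v²x²) − D)/v².
√(D² + v²x²) = √(0.0244² + 1.31² × 151²) = 197.8; v² = 1.7161.
t = (197.8 − 0.0244)/1.7161 = 115 days (vs. the pure-advection estimate x/v = 115 d).

115 days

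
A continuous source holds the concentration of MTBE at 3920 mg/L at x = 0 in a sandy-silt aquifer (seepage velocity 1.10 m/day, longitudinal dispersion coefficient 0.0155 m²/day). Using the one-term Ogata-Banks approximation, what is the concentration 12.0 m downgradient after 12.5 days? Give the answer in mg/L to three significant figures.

For a continuous step input, C/C₀ ≈ ½·erfc((x−vt)/(2√(Dt))).
vt = 1.10 × 12.5 = 13.75 m and 2√(Dt) = 2√(0.0155 × 12.5) = 0.8803 m.
Argument (x−vt)/(2√(Dt)) = (12.0 − 13.75)/0.8803 = -1.988; ½·erfc(-1.988) = 0.9975.
C = 3920 × 0.9975 = 3910 mg/L.

3910 mg/L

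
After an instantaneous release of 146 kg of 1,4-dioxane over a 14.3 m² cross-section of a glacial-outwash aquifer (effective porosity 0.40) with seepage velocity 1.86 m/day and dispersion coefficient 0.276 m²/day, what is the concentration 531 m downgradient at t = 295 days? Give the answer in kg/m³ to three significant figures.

For an instantaneous plane source, C(x,t) = M/(n_e·A·√(4πDt)) · exp(−(x−vt)²/(4Dt)), with n_e·A the pore (flow) area.
Plume center vt = 1.86 × 295 = 548.7 m, so the well at 531 m is 17.7 m upgradient of the peak.
√(4πDt) = 31.99 m, giving peak height M/(n_e·A·√(4πDt)) = 146/(0.40 × 14.3 × 31.99) = 0.7979 kg/m³.
(x−vt)²/(4Dt) = (-17.7)²/(4 × 0.276 × 295) = 0.9620; exp(−0.9620) = 0.3821.
C = 0.7979 × 0.3821 = 0.305 kg/m³.

0.305 kg/m³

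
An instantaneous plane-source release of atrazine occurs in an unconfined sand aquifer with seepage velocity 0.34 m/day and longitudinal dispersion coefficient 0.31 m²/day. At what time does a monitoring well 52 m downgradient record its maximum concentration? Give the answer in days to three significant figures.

For the 1D instantaneous-source solution, setting ∂C/∂t = 0 at fixed x gives v²t² + 2Dt − x² = 0, so t = (√(D² + v²x²) − D)/v².
√(D² + v²x²) = √(0.31² + 0.34² × 52²) = 17.68; v² = 0.1156.
t = (17.68 − 0.31)/0.1156 = 150 days (vs. the pure-advection estimate x/v = 153 d).

150 days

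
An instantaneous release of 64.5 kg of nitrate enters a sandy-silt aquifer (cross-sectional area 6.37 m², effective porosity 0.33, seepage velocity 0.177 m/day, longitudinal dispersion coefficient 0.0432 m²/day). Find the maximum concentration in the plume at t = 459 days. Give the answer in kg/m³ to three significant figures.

1.94 kg/m³

The peak of an instantaneous 1D plume sits at x = vt; there the Gaussian factor is 1 and C_max = M/(n_e·A·√(4πDt)), where n_e·A is the pore area the mass is dissolved in.
√(4πDt) = √(4π × 0.0432 × 459) = 15.79 m, so C_max = 64.5/(0.33 × 6.37 × 15.79) = 1.94 kg/m³.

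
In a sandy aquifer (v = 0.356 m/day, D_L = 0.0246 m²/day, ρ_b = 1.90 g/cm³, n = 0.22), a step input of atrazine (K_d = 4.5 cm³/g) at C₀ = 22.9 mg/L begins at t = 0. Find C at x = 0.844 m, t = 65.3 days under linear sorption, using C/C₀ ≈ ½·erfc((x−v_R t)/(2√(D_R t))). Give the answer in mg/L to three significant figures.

4.10 mg/L

Retardation factor R = 1 + ρ_b·K_d/n = 1 + 1.90 × 4.5/0.22 = 39.86.
Sorption retards both mechanisms: v_R = v/R = 0.008931 m/day, D_R = D/R = 0.0006172 m²/day.
v_R·t = 0.008931 × 65.3 = 0.5831943 m; 2√(D_R t) = 0.4015 m; argument = (0.844 − 0.5831943)/0.4015 = 0.6496.
C = C₀ × ½·erfc(0.6496) = 22.9 × 0.1791 = 4.10 mg/L.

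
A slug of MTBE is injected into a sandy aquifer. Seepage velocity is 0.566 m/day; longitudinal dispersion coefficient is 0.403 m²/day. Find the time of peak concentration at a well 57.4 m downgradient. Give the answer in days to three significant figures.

For the 1D instantaneous-source solution, setting ∂C/∂t = 0 at fixed x gives v²t² + 2Dt − x² = 0, so t = (√(D² + v²x²) − D)/v².
√(D² + v²x²) = √(0.403² + 0.566² × 57.4²) = 32.49; v² = 0.320356.
t = (32.49 − 0.403)/0.320356 = 100 days (vs. the pure-advection estimate x/v = 101 d).

100 days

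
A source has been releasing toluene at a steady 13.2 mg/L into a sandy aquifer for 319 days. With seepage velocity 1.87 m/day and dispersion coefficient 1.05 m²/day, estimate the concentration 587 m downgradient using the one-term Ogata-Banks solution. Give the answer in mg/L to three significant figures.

For a continuous step input, C/C₀ ≈ ½·erfc((x−vt)/(2√(Dt))).
vt = 1.87 × 319 = 596.53 m and 2√(Dt) = 2√(1.05 × 319) = 36.60 m.
Argument (x−vt)/(2√(Dt)) = (587 − 596.53)/36.60 = -0.2604; ½·erfc(-0.2604) = 0.6437.
C = 13.2 × 0.6437 = 8.50 mg/L.

8.50 mg/L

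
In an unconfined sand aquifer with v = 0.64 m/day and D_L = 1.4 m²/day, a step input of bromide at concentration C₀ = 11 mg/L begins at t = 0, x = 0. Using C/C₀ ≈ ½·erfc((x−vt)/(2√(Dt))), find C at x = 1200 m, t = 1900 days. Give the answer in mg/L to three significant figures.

6.45 mg/L

For a continuous step input, C/C₀ ≈ ½·erfc((x−vt)/(2√(Dt))).
vt = 0.64 × 1900 = 1216 m and 2√(Dt) = 2√(1.4 × 1900) = 103.2 m.
Argument (x−vt)/(2√(Dt)) = (1200 − 1216)/103.2 = -0.1550; ½·erfc(-0.1550) = 0.5868.
C = 11 × 0.5868 = 6.45 mg/L.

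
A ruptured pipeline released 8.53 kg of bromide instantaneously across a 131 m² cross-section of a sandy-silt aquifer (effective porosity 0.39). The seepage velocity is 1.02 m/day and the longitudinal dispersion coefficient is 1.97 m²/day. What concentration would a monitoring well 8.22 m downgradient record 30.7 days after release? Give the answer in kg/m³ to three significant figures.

For an instantaneous plane source, C(x,t) = M/(n_e·A·√(4πDt)) · exp(−(x−vt)²/(4Dt)), with n_e·A the pore (flow) area.
Plume center vt = 1.02 × 30.7 = 31.314 m, so the well at 8.22 m is 23.094 m upgradient of the peak.
√(4πDt) = 27.57 m, giving peak height M/(n_e·A·√(4πDt)) = 8.53/(0.39 × 131 × 27.57) = 0.006056 kg/m³.
(x−vt)²/(4Dt) = (-23.094)²/(4 × 1.97 × 30.7) = 2.205; exp(−2.205) = 0.1103.
C = 0.006056 × 0.1103 = 0.000668 kg/m³.

0.000668 kg/m³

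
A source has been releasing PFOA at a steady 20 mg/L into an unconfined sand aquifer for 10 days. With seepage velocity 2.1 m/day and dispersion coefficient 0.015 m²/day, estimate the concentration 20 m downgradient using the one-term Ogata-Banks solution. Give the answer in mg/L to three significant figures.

For a continuous step input, C/C₀ ≈ ½·erfc((x−vt)/(2√(Dt))).
vt = 2.1 × 10 = 21 m and 2√(Dt) = 2√(0.015 × 10) = 0.7746 m.
Argument (x−vt)/(2√(Dt)) = (20 − 21)/0.7746 = -1.291; ½·erfc(-1.291) = 0.9661.
C = 20 × 0.9661 = 19.3 mg/L.

19.3 mg/L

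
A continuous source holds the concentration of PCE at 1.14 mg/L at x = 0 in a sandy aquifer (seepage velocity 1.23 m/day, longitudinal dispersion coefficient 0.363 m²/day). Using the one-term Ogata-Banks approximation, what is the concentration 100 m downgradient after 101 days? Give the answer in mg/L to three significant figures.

For a continuous step input, C/C₀ ≈ ½·erfc((x−vt)/(2√(Dt))).
vt = 1.23 × 101 = 124.23 m and 2√(Dt) = 2√(0.363 × 101) = 12.11 m.
Argument (x−vt)/(2√(Dt)) = (100 − 124.23)/12.11 = -2.001; ½·erfc(-2.001) = 0.9977.
C = 1.14 × 0.9977 = 1.14 mg/L.

1.14 mg/L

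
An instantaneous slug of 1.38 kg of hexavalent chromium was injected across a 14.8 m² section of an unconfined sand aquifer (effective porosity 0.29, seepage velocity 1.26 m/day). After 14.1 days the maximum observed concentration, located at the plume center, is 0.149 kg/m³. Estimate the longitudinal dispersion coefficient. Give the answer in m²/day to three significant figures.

At the plume center C_max = M/(n_e·A·√(4πDt)), so D = M²/(4πt·(n_e·A·C_max)²).
n_e·A·C_max = 0.29 × 14.8 × 0.149 = 0.6395 kg/m.
D = 1.38²/(4π × 14.1 × 0.6395²) = 0.0263 m²/day.

0.0263 m²/day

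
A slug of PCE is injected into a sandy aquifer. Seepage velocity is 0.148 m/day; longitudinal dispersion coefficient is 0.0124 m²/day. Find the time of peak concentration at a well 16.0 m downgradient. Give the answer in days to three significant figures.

For the 1D instantaneous-source solution, setting ∂C/∂t = 0 at fixed x gives v²t² + 2Dt − x² = 0, so t = (√(D² + v²x²) − D)/v².
√(D² + v²x²) = √(0.0124² + 0.148² × 16.0²) = 2.368; v² = 0.021904.
t = (2.368 − 0.0124)/0.021904 = 108 days (vs. the pure-advection estimate x/v = 108 d).

108 days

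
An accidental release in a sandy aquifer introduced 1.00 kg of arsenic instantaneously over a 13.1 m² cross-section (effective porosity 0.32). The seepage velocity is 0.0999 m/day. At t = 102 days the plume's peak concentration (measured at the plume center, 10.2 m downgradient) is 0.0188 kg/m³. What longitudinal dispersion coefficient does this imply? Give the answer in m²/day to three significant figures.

At the plume center C_max = M/(n_e·A·√(4πDt)), so D = M²/(4πt·(n_e·A·C_max)²).
n_e·A·C_max = 0.32 × 13.1 × 0.0188 = 0.07881 kg/m.
D = 1.00²/(4π × 102 × 0.07881²) = 0.126 m²/day.

0.126 m²/day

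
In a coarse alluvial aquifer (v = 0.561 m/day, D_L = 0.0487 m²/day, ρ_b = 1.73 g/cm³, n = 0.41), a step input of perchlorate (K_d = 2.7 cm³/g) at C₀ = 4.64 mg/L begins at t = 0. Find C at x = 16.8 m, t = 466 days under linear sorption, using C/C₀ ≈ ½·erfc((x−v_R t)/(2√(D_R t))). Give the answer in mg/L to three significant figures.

Retardation factor R = 1 + ρ_b·K_d/n = 1 + 1.73 × 2.7/0.41 = 12.39.
Sorption retards both mechanisms: v_R = v/R = 0.04528 m/day, D_R = D/R = 0.003931 m²/day.
v_R·t = 0.04528 × 466 = 21.10048 m; 2√(D_R t) = 2.707 m; argument = (16.8 − 21.10048)/2.707 = -1.589.
C = C₀ × ½·erfc(-1.589) = 4.64 × 0.9877 = 4.58 mg/L.

4.58 mg/L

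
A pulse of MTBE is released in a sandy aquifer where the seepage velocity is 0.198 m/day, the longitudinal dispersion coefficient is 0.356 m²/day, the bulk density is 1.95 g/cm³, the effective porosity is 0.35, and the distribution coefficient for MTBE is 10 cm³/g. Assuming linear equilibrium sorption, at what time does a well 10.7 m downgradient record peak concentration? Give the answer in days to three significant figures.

Retardation factor R = 1 + ρ_b·K_d/n = 1 + 1.95 × 10/0.35 = 56.71.
Sorption retards both mechanisms: v_R = v/R = 0.003491 m/day, D_R = D/R = 0.006278 m²/day.
Peak time from v_R²t² + 2D_R t − x² = 0: t = (√(D_R² + v_R²x²) − D_R)/v_R².
√(D_R² + v_R²x²) = √(0.006278² + 0.003491² × 10.7²) = 0.03788; v_R² = 1.219e-05.
t = (0.03788 − 0.006278)/1.219e-05 = 2590 days.

2590 days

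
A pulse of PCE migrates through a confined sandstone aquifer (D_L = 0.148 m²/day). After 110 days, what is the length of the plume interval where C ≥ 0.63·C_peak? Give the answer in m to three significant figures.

11.0 m

The plume is Gaussian with σ = √(2Dt) = √(2 × 0.148 × 110) = 5.706 m.
C/C_peak = exp(−Δx²/(2σ²)) = 0.63 ⇒ Δx = σ·√(−2 ln 0.63) = 5.706 × 0.9613 = 5.485 m.
Width = 2Δx = 11.0 m.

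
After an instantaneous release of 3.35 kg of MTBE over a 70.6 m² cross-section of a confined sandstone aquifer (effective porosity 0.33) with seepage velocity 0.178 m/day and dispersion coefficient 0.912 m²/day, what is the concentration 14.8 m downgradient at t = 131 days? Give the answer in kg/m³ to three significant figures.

For an instantaneous plane source, C(x,t) = M/(n_e·A·√(4πDt)) · exp(−(x−vt)²/(4Dt)), with n_e·A the pore (flow) area.
Plume center vt = 0.178 × 131 = 23.318 m, so the well at 14.8 m is 8.518 m upgradient of the peak.
√(4πDt) = 38.75 m, giving peak height M/(n_e·A·√(4πDt)) = 3.35/(0.33 × 70.6 × 38.75) = 0.003711 kg/m³.
(x−vt)²/(4Dt) = (-8.518)²/(4 × 0.912 × 131) = 0.1518; exp(−0.1518) = 0.8592.
C = 0.003711 × 0.8592 = 0.00319 kg/m³.

0.00319 kg/m³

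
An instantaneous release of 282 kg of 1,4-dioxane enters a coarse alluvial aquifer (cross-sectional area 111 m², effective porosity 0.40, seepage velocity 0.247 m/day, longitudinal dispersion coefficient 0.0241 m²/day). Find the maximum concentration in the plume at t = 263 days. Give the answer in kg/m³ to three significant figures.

The peak of an instantaneous 1D plume sits at x = vt; there the Gaussian factor is 1 and C_max = M/(n_e·A·√(4πDt)), where n_e·A is the pore area the mass is dissolved in.
√(4πDt) = √(4π × 0.0241 × 263) = 8.925 m, so C_max = 282/(0.40 × 111 × 8.925) = 0.712 kg/m³.

0.712 kg/m³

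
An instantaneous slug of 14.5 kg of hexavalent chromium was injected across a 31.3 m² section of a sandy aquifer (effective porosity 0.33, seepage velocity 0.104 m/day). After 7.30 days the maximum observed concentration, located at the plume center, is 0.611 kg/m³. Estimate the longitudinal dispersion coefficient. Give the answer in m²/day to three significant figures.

At the plume center C_max = M/(n_e·A·√(4πDt)), so D = M²/(4πt·(n_e·A·C_max)²).
n_e·A·C_max = 0.33 × 31.3 × 0.611 = 6.311 kg/m.
D = 14.5²/(4π × 7.30 × 6.311²) = 0.0575 m²/day.

0.0575 m²/day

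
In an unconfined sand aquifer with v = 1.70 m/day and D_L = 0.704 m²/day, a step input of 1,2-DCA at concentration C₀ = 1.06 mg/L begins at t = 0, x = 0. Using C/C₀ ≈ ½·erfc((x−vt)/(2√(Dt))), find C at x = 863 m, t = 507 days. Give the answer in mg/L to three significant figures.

0.513 mg/L

For a continuous step input, C/C₀ ≈ ½·erfc((x−vt)/(2√(Dt))).
vt = 1.70 × 507 = 861.9 m and 2√(Dt) = 2√(0.704 × 507) = 37.79 m.
Argument (x−vt)/(2√(Dt)) = (863 − 861.9)/37.79 = 0.02911; ½·erfc(0.02911) = 0.4836.
C = 1.06 × 0.4836 = 0.513 mg/L.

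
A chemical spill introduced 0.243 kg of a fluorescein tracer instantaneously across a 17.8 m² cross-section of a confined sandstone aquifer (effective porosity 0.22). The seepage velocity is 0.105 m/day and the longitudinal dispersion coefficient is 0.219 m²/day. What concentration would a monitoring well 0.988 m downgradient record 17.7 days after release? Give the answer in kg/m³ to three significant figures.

For an instantaneous plane source, C(x,t) = M/(n_e·A·√(4πDt)) · exp(−(x−vt)²/(4Dt)), with n_e·A the pore (flow) area.
Plume center vt = 0.105 × 17.7 = 1.8585 m, so the well at 0.988 m is 0.8705 m upgradient of the peak.
√(4πDt) = 6.979 m, giving peak height M/(n_e·A·√(4πDt)) = 0.243/(0.22 × 17.8 × 6.979) = 0.008891 kg/m³.
(x−vt)²/(4Dt) = (-0.8705)²/(4 × 0.219 × 17.7) = 0.04887; exp(−0.04887) = 0.9523.
C = 0.008891 × 0.9523 = 0.00847 kg/m³.

0.00847 kg/m³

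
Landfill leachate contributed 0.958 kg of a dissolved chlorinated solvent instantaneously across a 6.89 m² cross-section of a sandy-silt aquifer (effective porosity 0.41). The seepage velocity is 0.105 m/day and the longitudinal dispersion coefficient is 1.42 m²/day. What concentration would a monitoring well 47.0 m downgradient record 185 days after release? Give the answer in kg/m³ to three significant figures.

For an instantaneous plane source, C(x,t) = M/(n_e·A·√(4πDt)) · exp(−(x−vt)²/(4Dt)), with n_e·A the pore (flow) area.
Plume center vt = 0.105 × 185 = 19.425 m, so the well at 47.0 m is 27.575 m downgradient of the peak.
√(4πDt) = 57.46 m, giving peak height M/(n_e·A·√(4πDt)) = 0.958/(0.41 × 6.89 × 57.46) = 0.005902 kg/m³.
(x−vt)²/(4Dt) = (27.575)²/(4 × 1.42 × 185) = 0.7236; exp(−0.7236) = 0.4850.
C = 0.005902 × 0.4850 = 0.00286 kg/m³.

0.00286 kg/m³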